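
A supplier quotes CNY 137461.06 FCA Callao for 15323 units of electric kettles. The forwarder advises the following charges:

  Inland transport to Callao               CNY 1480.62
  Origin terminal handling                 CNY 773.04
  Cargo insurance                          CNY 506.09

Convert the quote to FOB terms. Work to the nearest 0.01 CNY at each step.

Not relevant to the conversion: inland to port — on the seller under both FCA and FOB; already in the FCA price and stays in the FOB price. insurance — on the buyer under both terms; not part of either seller's price.
From FCA to FOB, the seller additionally bears: origin terminal.
FOB price = 137461.06 + 773.04 = 138234.10

FOB price: CNY 138234.10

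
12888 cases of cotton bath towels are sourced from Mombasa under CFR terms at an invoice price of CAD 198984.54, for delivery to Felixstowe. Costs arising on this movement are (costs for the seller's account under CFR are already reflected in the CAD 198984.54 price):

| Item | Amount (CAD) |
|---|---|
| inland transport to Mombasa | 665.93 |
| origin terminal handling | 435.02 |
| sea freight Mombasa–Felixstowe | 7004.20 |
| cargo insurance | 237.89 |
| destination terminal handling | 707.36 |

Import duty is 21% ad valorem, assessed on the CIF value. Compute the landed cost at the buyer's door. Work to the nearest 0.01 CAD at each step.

CFR: the seller pays costs through ocean freight to the destination port, but not insurance.
Already in the invoice (seller's account under CFR): inland to port, origin terminal, freight — exclude.
CIF value = CFR price + insurance = 198984.54 + 237.89 = 199222.43
Import duty = 199222.43 × 21% = 41836.71
Buyer bears: insurance 237.89 + destination terminal 707.36 + duty 41836.71 = 42781.96
Landed cost = invoice 198984.54 + 42781.96 = 241766.50

Total landed cost: CAD 241766.50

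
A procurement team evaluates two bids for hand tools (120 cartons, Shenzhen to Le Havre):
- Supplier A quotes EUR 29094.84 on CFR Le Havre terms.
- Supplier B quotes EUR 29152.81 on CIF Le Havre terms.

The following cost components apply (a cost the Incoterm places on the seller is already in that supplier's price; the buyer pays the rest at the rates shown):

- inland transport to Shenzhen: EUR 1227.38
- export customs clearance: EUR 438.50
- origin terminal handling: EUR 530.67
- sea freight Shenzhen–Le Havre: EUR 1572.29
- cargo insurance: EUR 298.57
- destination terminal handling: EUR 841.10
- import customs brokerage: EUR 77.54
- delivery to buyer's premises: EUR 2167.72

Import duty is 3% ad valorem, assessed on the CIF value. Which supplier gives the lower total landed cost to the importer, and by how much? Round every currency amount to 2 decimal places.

Supplier B is cheaper by EUR 247.82

Supplier A (CFR):
CIF value = CFR price + insurance = 29094.84 + 298.57 = 29393.41
Import duty = 29393.41 × 3% = 881.80
Buyer bears (A): 298.57 + 841.10 + 77.54 + 2167.72 = 3384.93
Landed cost (A) = invoice 29094.84 + 3384.93 + duty 881.80 = 33361.57
Supplier B (CIF):
The CIF price already equals the CIF value: 29152.81
Import duty = 29152.81 × 3% = 874.58
Buyer bears (B): 841.10 + 77.54 + 2167.72 = 3086.36
Landed cost (B) = invoice 29152.81 + 3086.36 + duty 874.58 = 33113.75
Difference = |33361.57 − 33113.75| = 247.82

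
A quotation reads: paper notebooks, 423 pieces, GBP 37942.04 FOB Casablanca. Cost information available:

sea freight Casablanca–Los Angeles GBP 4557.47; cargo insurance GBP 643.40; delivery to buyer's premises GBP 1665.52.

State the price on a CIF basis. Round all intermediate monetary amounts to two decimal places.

Not relevant to the conversion: delivery — on the buyer under both terms; not part of either seller's price.
From FOB to CIF, the seller additionally bears: freight, insurance.
CIF price = 37942.04 + 4557.47 + 643.40 = 43142.91

CIF price: GBP 43142.91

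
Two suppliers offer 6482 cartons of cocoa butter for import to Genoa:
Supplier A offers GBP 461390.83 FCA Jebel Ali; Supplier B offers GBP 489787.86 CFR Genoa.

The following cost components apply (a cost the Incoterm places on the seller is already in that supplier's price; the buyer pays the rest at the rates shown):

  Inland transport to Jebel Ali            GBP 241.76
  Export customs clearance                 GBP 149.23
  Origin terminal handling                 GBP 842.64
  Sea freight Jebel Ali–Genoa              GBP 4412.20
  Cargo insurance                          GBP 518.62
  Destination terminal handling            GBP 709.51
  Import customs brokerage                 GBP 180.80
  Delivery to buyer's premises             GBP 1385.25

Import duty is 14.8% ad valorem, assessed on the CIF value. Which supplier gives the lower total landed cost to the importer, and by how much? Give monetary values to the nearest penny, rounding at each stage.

Supplier A (FCA):
CIF value = FCA price + origin terminal + freight + insurance = 461390.83 + 842.64 + 4412.20 + 518.62 = 467164.29
Import duty = 467164.29 × 14.8% = 69140.31
Buyer bears (A): 842.64 + 4412.20 + 518.62 + 709.51 + 180.80 + 1385.25 = 8049.02
Landed cost (A) = invoice 461390.83 + 8049.02 + duty 69140.31 = 538580.16
Supplier B (CFR):
CIF value = CFR price + insurance = 489787.86 + 518.62 = 490306.48
Import duty = 490306.48 × 14.8% = 72565.36
Buyer bears (B): 518.62 + 709.51 + 180.80 + 1385.25 = 2794.18
Landed cost (B) = invoice 489787.86 + 2794.18 + duty 72565.36 = 565147.40
Difference = |538580.16 − 565147.40| = 26567.24

Supplier A is cheaper by GBP 26567.24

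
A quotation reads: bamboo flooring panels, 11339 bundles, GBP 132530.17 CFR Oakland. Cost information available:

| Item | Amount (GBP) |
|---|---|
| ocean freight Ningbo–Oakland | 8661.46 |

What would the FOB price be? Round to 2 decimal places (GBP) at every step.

FOB price: GBP 123868.71

From CFR to FOB, the seller no longer bears: freight.
FOB price = 132530.17 − 8661.46 = 123868.71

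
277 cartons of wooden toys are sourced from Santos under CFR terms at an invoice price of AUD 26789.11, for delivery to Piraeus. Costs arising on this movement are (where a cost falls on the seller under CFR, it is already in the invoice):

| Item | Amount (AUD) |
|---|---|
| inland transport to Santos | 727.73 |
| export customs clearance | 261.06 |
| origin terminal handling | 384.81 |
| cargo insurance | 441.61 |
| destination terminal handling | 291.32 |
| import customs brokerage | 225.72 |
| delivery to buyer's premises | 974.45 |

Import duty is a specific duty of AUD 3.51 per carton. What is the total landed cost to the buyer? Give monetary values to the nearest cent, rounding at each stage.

Total landed cost: AUD 29694.48

CFR: the seller pays costs through ocean freight to the destination port, but not insurance.
Already in the invoice (seller's account under CFR): inland to port, export clearance, origin terminal — exclude.
CIF value = CFR price + insurance = 26789.11 + 441.61 = 27230.72
Import duty = 277 × 3.51 = 972.27
Buyer bears: insurance 441.61 + destination terminal 291.32 + brokerage 225.72 + delivery 974.45 + duty 972.27 = 2905.37
Landed cost = invoice 26789.11 + 2905.37 = 29694.48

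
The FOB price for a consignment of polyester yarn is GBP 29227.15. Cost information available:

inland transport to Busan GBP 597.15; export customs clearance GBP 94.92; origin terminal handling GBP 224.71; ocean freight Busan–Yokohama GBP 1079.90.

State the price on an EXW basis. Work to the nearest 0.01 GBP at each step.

EXW price: GBP 28310.37

Not relevant to the conversion: freight — on the buyer under both terms; not part of either seller's price.
From FOB to EXW, the seller no longer bears: inland to port, export clearance, origin terminal.
EXW price = 29227.15 − 597.15 − 94.92 − 224.71 = 28310.37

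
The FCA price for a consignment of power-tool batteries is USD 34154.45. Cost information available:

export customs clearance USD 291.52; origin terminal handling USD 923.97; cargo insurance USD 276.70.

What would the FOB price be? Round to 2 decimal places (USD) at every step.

Not relevant to the conversion: export clearance — on the seller under both FCA and FOB; already in the FCA price and stays in the FOB price. insurance — on the buyer under both terms; not part of either seller's price.
From FCA to FOB, the seller additionally bears: origin terminal.
FOB price = 34154.45 + 923.97 = 35078.42

FOB price: USD 35078.42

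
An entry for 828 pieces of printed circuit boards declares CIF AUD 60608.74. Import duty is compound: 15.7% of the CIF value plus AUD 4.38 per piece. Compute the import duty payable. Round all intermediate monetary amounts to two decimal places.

Import duty: AUD 13142.21

Ad valorem component: 60608.74 × 15.7% = 9515.57
Specific component: 828 × 4.38 = 3626.64
Import duty = 9515.57 + 3626.64 = 13142.21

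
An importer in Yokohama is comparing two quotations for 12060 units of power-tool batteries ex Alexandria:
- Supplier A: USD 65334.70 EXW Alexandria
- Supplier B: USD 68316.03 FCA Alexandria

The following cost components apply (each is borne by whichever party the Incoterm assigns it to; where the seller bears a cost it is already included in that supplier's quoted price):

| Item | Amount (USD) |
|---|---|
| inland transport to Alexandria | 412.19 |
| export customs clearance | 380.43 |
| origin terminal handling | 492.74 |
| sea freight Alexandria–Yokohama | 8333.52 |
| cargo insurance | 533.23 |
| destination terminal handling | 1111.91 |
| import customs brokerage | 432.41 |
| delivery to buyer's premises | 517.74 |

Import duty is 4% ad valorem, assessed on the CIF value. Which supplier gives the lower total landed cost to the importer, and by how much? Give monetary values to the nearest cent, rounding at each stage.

Supplier A (EXW):
CIF value = EXW price + inland to port + export clearance + origin terminal + freight + insurance = 65334.70 + 412.19 + 380.43 + 492.74 + 8333.52 + 533.23 = 75486.81
Import duty = 75486.81 × 4% = 3019.47
Buyer bears (A): 412.19 + 380.43 + 492.74 + 8333.52 + 533.23 + 1111.91 + 432.41 + 517.74 = 12214.17
Landed cost (A) = invoice 65334.70 + 12214.17 + duty 3019.47 = 80568.34
Supplier B (FCA):
CIF value = FCA price + origin terminal + freight + insurance = 68316.03 + 492.74 + 8333.52 + 533.23 = 77675.52
Import duty = 77675.52 × 4% = 3107.02
Buyer bears (B): 492.74 + 8333.52 + 533.23 + 1111.91 + 432.41 + 517.74 = 11421.55
Landed cost (B) = invoice 68316.03 + 11421.55 + duty 3107.02 = 82844.60
Difference = |80568.34 − 82844.60| = 2276.26

Supplier A is cheaper by USD 2276.26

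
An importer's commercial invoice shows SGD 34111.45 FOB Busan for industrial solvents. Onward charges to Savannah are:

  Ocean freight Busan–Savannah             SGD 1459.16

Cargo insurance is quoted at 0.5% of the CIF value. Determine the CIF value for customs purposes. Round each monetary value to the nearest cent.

CIF value: SGD 35749.36

Let C be the CIF value. C = FOB price + freight + 0.5% × C
C − 0.5% × C = 34111.45 + 1459.16
0.995 × C = 35570.61
C = 35570.61 / 0.995 = 35749.36
Insurance premium = 0.5% × 35749.36 = 178.75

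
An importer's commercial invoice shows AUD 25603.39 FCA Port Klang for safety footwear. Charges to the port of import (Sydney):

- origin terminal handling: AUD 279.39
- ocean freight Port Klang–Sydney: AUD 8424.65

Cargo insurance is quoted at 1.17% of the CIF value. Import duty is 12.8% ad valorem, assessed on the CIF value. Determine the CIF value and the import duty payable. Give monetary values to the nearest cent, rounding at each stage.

CIF value: AUD 34713.58; import duty: AUD 4443.34

Let C be the CIF value. C = FCA price + pre-shipment costs + freight + 1.17% × C
C − 1.17% × C = 25603.39 + 279.39 + 8424.65
0.9883 × C = 34307.43
C = 34307.43 / 0.9883 = 34713.58
Insurance premium = 1.17% × 34713.58 = 406.15
Import duty = 34713.58 × 12.8% = 4443.34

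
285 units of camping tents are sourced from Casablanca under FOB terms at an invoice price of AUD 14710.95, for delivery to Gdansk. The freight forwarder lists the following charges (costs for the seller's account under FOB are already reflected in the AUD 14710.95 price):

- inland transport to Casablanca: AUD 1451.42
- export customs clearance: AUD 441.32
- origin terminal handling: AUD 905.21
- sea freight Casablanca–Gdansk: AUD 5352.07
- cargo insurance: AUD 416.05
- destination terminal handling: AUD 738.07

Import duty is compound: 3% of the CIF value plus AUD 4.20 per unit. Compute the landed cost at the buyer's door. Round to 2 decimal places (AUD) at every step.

FOB: the seller bears costs until goods are on board at the origin port; the buyer bears freight, insurance and all costs thereafter.
Already in the invoice (seller's account under FOB): inland to port, export clearance, origin terminal — exclude.
CIF value = FOB price + freight + insurance = 14710.95 + 5352.07 + 416.05 = 20479.07
Ad valorem component: 20479.07 × 3% = 614.37
Specific component: 285 × 4.20 = 1197.00
Import duty = 614.37 + 1197.00 = 1811.37
Buyer bears: freight 5352.07 + insurance 416.05 + destination terminal 738.07 + duty 1811.37 = 8317.56
Landed cost = invoice 14710.95 + 8317.56 = 23028.51

Total landed cost: AUD 23028.51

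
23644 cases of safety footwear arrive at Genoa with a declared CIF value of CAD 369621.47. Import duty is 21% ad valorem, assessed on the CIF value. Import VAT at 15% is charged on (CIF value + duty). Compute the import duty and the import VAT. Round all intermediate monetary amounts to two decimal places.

Import duty = 369621.47 × 21% = 77620.51
VAT base = CIF + duty = 369621.47 + 77620.51 = 447241.98
Import VAT = 447241.98 × 15% = 67086.30

Import duty: CAD 77620.51; import VAT: CAD 67086.30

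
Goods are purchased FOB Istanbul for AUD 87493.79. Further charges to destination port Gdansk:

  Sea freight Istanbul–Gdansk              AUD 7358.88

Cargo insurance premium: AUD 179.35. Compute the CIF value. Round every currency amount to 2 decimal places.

CIF value: AUD 95032.02

CIF = FOB price + freight + insurance
CIF = 87493.79 + 7358.88 + 179.35 = 95032.02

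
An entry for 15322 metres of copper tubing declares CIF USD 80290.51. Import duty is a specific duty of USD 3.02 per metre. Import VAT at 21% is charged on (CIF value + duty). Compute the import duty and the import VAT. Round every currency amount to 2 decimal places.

Import duty = 15322 × 3.02 = 46272.44
VAT base = CIF + duty = 80290.51 + 46272.44 = 126562.95
Import VAT = 126562.95 × 21% = 26578.22

Import duty: USD 46272.44; import VAT: USD 26578.22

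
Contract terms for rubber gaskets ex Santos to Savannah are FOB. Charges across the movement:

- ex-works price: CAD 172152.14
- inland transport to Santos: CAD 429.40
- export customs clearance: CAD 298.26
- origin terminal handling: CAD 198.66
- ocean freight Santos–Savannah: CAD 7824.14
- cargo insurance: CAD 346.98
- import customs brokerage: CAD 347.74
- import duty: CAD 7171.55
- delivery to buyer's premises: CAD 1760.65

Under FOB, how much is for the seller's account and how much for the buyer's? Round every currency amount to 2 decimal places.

FOB: the seller bears costs until goods are on board at the origin port; the buyer bears freight, insurance and all costs thereafter.
Seller's account: goods 172152.14 + inland to port 429.40 + export clearance 298.26 + origin terminal 198.66 = 173078.46
Buyer's account: freight 7824.14 + insurance 346.98 + brokerage 347.74 + duty 7171.55 + delivery 1760.65 = 17451.06

Seller: CAD 173078.46; buyer: CAD 17451.06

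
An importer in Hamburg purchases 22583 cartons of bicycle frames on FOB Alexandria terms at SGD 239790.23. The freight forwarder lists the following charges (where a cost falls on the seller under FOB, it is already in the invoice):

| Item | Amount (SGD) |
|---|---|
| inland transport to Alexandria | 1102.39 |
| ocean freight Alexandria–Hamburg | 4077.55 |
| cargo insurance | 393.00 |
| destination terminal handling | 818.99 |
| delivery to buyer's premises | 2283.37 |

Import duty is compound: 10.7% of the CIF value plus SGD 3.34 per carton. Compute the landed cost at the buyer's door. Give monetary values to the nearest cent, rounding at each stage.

FOB: the seller bears costs until goods are on board at the origin port; the buyer bears freight, insurance and all costs thereafter.
Already in the invoice (seller's account under FOB): inland to port — exclude.
CIF value = FOB price + freight + insurance = 239790.23 + 4077.55 + 393.00 = 244260.78
Ad valorem component: 244260.78 × 10.7% = 26135.90
Specific component: 22583 × 3.34 = 75427.22
Import duty = 26135.90 + 75427.22 = 101563.12
Buyer bears: freight 4077.55 + insurance 393.00 + destination terminal 818.99 + delivery 2283.37 + duty 101563.12 = 109136.03
Landed cost = invoice 239790.23 + 109136.03 = 348926.26

Total landed cost: SGD 348926.26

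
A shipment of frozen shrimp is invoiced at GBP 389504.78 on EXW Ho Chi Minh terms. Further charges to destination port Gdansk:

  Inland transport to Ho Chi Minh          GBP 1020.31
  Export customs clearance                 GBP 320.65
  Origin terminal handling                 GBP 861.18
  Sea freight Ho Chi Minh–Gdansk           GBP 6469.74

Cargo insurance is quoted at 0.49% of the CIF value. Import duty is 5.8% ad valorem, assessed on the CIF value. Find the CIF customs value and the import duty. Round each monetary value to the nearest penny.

CIF value: GBP 400137.33; import duty: GBP 23207.97

Let C be the CIF value. C = EXW price + pre-shipment costs + freight + 0.49% × C
C − 0.49% × C = 389504.78 + 1020.31 + 320.65 + 861.18 + 6469.74
0.9951 × C = 398176.66
C = 398176.66 / 0.9951 = 400137.33
Insurance premium = 0.49% × 400137.33 = 1960.67
Import duty = 400137.33 × 5.8% = 23207.97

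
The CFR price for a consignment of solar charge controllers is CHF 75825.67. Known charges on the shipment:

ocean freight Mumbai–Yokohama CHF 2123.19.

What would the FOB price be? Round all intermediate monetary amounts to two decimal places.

From CFR to FOB, the seller no longer bears: freight.
FOB price = 75825.67 − 2123.19 = 73702.48

FOB price: CHF 73702.48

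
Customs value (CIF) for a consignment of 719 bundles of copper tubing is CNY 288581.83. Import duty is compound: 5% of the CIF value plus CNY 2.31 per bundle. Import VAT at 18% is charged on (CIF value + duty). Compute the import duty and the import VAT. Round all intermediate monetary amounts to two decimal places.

Import duty: CNY 16089.98; import VAT: CNY 54840.93

Ad valorem component: 288581.83 × 5% = 14429.09
Specific component: 719 × 2.31 = 1660.89
Import duty = 14429.09 + 1660.89 = 16089.98
VAT base = CIF + duty = 288581.83 + 16089.98 = 304671.81
Import VAT = 304671.81 × 18% = 54840.93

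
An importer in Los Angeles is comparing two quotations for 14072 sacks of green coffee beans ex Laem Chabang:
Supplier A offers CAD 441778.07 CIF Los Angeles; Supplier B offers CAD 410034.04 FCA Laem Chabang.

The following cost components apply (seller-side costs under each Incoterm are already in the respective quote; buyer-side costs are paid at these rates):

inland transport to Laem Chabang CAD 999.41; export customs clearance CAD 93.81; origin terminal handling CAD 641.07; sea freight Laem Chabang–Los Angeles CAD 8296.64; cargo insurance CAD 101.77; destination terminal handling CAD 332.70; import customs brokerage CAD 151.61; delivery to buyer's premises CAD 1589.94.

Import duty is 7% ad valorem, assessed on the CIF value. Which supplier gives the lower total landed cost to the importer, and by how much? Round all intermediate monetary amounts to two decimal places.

Supplier B is cheaper by CAD 24293.86

Supplier A (CIF):
The CIF price already equals the CIF value: 441778.07
Import duty = 441778.07 × 7% = 30924.46
Buyer bears (A): 332.70 + 151.61 + 1589.94 = 2074.25
Landed cost (A) = invoice 441778.07 + 2074.25 + duty 30924.46 = 474776.78
Supplier B (FCA):
CIF value = FCA price + origin terminal + freight + insurance = 410034.04 + 641.07 + 8296.64 + 101.77 = 419073.52
Import duty = 419073.52 × 7% = 29335.15
Buyer bears (B): 641.07 + 8296.64 + 101.77 + 332.70 + 151.61 + 1589.94 = 11113.73
Landed cost (B) = invoice 410034.04 + 11113.73 + duty 29335.15 = 450482.92
Difference = |474776.78 − 450482.92| = 24293.86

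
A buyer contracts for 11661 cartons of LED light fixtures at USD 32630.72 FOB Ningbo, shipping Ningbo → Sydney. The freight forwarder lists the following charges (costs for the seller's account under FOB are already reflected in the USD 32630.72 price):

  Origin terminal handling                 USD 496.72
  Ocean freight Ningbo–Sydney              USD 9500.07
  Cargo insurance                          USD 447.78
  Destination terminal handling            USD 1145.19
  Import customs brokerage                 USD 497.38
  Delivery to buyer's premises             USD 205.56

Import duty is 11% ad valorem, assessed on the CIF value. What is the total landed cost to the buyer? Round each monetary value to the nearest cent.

FOB: the seller bears costs until goods are on board at the origin port; the buyer bears freight, insurance and all costs thereafter.
Already in the invoice (seller's account under FOB): origin terminal — exclude.
CIF value = FOB price + freight + insurance = 32630.72 + 9500.07 + 447.78 = 42578.57
Import duty = 42578.57 × 11% = 4683.64
Buyer bears: freight 9500.07 + insurance 447.78 + destination terminal 1145.19 + brokerage 497.38 + delivery 205.56 + duty 4683.64 = 16479.62
Landed cost = invoice 32630.72 + 16479.62 = 49110.34

Total landed cost: USD 49110.34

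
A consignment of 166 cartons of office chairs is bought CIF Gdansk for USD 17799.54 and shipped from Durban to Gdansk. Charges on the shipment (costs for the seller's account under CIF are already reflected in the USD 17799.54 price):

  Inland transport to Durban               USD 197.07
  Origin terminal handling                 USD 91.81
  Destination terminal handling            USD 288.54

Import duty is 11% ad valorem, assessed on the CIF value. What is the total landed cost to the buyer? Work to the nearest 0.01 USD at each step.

Total landed cost: USD 20046.03

CIF: the seller pays costs through ocean freight and marine insurance to the destination port.
Already in the invoice (seller's account under CIF): inland to port, origin terminal — exclude.
The CIF price already equals the CIF value: 17799.54
Import duty = 17799.54 × 11% = 1957.95
Buyer bears: destination terminal 288.54 + duty 1957.95 = 2246.49
Landed cost = invoice 17799.54 + 2246.49 = 20046.03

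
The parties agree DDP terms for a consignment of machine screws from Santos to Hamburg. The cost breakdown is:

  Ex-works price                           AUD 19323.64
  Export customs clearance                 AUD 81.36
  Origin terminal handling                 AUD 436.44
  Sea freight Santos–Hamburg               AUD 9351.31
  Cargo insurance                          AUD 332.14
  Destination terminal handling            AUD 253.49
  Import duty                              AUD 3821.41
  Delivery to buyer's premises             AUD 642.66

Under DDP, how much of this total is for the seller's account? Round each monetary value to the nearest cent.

DDP: the seller bears all costs including import duty.
Seller's account: goods 19323.64 + export clearance 81.36 + origin terminal 436.44 + freight 9351.31 + insurance 332.14 + destination terminal 253.49 + duty 3821.41 + delivery 642.66 = 34242.45
Buyer's account: 0.00

Seller's account: AUD 34242.45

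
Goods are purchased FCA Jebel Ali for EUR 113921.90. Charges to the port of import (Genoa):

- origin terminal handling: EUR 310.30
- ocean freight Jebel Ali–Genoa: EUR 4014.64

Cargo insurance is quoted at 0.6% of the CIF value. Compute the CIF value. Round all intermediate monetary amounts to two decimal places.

CIF value: EUR 118960.60

Let C be the CIF value. C = FCA price + pre-shipment costs + freight + 0.6% × C
C − 0.6% × C = 113921.90 + 310.30 + 4014.64
0.994 × C = 118246.84
C = 118246.84 / 0.994 = 118960.60
Insurance premium = 0.6% × 118960.60 = 713.76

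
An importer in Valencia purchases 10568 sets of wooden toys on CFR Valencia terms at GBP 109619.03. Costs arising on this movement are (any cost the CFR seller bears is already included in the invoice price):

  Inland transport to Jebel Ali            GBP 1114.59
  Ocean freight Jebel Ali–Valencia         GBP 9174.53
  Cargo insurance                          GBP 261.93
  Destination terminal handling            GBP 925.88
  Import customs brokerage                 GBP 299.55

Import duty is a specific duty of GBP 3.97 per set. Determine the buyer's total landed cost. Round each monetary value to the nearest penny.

Total landed cost: GBP 153061.35

CFR: the seller pays costs through ocean freight to the destination port, but not insurance.
Already in the invoice (seller's account under CFR): inland to port, freight — exclude.
CIF value = CFR price + insurance = 109619.03 + 261.93 = 109880.96
Import duty = 10568 × 3.97 = 41954.96
Buyer bears: insurance 261.93 + destination terminal 925.88 + brokerage 299.55 + duty 41954.96 = 43442.32
Landed cost = invoice 109619.03 + 43442.32 = 153061.35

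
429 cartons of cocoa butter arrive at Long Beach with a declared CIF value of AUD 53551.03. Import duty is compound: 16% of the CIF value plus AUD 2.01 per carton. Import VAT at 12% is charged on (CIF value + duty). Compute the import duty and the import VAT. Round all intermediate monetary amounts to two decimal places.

Import duty: AUD 9430.45; import VAT: AUD 7557.78

Ad valorem component: 53551.03 × 16% = 8568.16
Specific component: 429 × 2.01 = 862.29
Import duty = 8568.16 + 862.29 = 9430.45
VAT base = CIF + duty = 53551.03 + 9430.45 = 62981.48
Import VAT = 62981.48 × 12% = 7557.78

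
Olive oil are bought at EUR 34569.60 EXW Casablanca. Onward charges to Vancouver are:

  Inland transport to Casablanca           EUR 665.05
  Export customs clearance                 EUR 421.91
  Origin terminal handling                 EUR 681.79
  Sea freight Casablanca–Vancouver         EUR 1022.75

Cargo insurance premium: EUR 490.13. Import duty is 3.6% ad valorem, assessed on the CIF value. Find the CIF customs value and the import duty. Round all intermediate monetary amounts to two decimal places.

CIF = EXW price + pre-shipment costs + freight + insurance
CIF = 34569.60 + 665.05 + 421.91 + 681.79 + 1022.75 + 490.13 = 37851.23
Import duty = 37851.23 × 3.6% = 1362.64

CIF value: EUR 37851.23; import duty: EUR 1362.64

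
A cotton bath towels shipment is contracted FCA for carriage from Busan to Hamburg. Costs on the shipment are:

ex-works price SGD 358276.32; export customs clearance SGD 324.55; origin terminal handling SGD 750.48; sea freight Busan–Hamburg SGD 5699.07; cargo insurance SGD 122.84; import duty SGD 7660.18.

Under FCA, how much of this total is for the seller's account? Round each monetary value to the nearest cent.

Seller's account: SGD 358600.87

FCA: the seller delivers export-cleared goods to the carrier; the buyer bears costs from that point.
Seller's account: goods 358276.32 + export clearance 324.55 = 358600.87
Buyer's account: origin terminal 750.48 + freight 5699.07 + insurance 122.84 + duty 7660.18 = 14232.57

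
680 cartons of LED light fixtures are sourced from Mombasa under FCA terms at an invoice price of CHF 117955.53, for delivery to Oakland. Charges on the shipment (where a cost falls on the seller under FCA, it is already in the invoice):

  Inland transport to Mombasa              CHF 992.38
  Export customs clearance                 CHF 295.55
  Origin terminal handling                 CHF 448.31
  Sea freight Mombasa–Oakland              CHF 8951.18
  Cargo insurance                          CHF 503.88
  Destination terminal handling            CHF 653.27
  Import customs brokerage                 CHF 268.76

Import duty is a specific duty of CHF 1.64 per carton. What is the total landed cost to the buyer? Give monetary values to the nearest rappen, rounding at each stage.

Total landed cost: CHF 129896.13

FCA: the seller delivers export-cleared goods to the carrier; the buyer bears costs from that point.
Already in the invoice (seller's account under FCA): inland to port, export clearance — exclude.
CIF value = FCA price + origin terminal + freight + insurance = 117955.53 + 448.31 + 8951.18 + 503.88 = 127858.90
Import duty = 680 × 1.64 = 1115.20
Buyer bears: origin terminal 448.31 + freight 8951.18 + insurance 503.88 + destination terminal 653.27 + brokerage 268.76 + duty 1115.20 = 11940.60
Landed cost = invoice 117955.53 + 11940.60 = 129896.13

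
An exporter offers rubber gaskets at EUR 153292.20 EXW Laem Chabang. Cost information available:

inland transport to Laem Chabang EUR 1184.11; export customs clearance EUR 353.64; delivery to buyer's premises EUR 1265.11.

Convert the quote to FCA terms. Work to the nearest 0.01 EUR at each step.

Not relevant to the conversion: delivery — on the buyer under both terms; not part of either seller's price.
From EXW to FCA, the seller additionally bears: inland to port, export clearance.
FCA price = 153292.20 + 1184.11 + 353.64 = 154829.95

FCA price: EUR 154829.95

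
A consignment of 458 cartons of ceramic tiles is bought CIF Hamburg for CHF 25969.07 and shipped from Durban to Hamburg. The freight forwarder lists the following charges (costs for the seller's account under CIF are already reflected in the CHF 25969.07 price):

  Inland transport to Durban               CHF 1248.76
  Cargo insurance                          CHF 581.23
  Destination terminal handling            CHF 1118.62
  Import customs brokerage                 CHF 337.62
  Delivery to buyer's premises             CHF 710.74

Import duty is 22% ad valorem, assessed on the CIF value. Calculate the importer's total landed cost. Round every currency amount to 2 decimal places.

CIF: the seller pays costs through ocean freight and marine insurance to the destination port.
Already in the invoice (seller's account under CIF): inland to port, insurance — exclude.
The CIF price already equals the CIF value: 25969.07
Import duty = 25969.07 × 22% = 5713.20
Buyer bears: destination terminal 1118.62 + brokerage 337.62 + delivery 710.74 + duty 5713.20 = 7880.18
Landed cost = invoice 25969.07 + 7880.18 = 33849.25

Total landed cost: CHF 33849.25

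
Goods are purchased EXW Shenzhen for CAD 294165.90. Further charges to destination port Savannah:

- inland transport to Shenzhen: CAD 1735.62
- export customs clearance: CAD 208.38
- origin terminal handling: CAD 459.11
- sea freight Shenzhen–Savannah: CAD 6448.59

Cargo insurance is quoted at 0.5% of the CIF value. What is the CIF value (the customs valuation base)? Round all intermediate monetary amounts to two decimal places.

Let C be the CIF value. C = EXW price + pre-shipment costs + freight + 0.5% × C
C − 0.5% × C = 294165.90 + 1735.62 + 208.38 + 459.11 + 6448.59
0.995 × C = 303017.60
C = 303017.60 / 0.995 = 304540.30
Insurance premium = 0.5% × 304540.30 = 1522.70

CIF value: CAD 304540.30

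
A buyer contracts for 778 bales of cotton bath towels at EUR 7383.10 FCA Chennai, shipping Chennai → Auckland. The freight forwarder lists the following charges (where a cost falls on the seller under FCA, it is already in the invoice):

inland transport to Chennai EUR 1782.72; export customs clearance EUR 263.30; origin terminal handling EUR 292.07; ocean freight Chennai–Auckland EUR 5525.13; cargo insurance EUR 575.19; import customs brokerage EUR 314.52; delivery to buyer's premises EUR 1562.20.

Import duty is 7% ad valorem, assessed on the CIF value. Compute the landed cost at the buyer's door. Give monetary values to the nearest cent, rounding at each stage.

FCA: the seller delivers export-cleared goods to the carrier; the buyer bears costs from that point.
Already in the invoice (seller's account under FCA): inland to port, export clearance — exclude.
CIF value = FCA price + origin terminal + freight + insurance = 7383.10 + 292.07 + 5525.13 + 575.19 = 13775.49
Import duty = 13775.49 × 7% = 964.28
Buyer bears: origin terminal 292.07 + freight 5525.13 + insurance 575.19 + brokerage 314.52 + delivery 1562.20 + duty 964.28 = 9233.39
Landed cost = invoice 7383.10 + 9233.39 = 16616.49

Total landed cost: EUR 16616.49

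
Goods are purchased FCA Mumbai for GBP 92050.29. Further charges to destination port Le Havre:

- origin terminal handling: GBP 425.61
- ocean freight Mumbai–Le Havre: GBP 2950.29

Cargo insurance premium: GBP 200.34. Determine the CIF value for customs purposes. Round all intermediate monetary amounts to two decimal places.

CIF = FCA price + pre-shipment costs + freight + insurance
CIF = 92050.29 + 425.61 + 2950.29 + 200.34 = 95626.53

CIF value: GBP 95626.53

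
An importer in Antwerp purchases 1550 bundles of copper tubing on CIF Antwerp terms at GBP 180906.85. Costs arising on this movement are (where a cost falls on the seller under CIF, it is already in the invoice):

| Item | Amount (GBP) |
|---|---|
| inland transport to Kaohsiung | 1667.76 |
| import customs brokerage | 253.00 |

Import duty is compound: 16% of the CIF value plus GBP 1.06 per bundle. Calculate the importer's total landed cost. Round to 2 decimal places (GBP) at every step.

CIF: the seller pays costs through ocean freight and marine insurance to the destination port.
Already in the invoice (seller's account under CIF): inland to port — exclude.
The CIF price already equals the CIF value: 180906.85
Ad valorem component: 180906.85 × 16% = 28945.10
Specific component: 1550 × 1.06 = 1643.00
Import duty = 28945.10 + 1643.00 = 30588.10
Buyer bears: brokerage 253.00 + duty 30588.10 = 30841.10
Landed cost = invoice 180906.85 + 30841.10 = 211747.95

Total landed cost: GBP 211747.95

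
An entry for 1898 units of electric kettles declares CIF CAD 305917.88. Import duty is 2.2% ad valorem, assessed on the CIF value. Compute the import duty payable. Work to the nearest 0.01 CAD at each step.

Import duty: CAD 6730.19

Import duty = 305917.88 × 2.2% = 6730.19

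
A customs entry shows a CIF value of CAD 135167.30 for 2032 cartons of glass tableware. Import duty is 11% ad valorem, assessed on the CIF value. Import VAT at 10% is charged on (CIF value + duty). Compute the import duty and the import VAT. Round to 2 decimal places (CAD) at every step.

Import duty = 135167.30 × 11% = 14868.40
VAT base = CIF + duty = 135167.30 + 14868.40 = 150035.70
Import VAT = 150035.70 × 10% = 15003.57

Import duty: CAD 14868.40; import VAT: CAD 15003.57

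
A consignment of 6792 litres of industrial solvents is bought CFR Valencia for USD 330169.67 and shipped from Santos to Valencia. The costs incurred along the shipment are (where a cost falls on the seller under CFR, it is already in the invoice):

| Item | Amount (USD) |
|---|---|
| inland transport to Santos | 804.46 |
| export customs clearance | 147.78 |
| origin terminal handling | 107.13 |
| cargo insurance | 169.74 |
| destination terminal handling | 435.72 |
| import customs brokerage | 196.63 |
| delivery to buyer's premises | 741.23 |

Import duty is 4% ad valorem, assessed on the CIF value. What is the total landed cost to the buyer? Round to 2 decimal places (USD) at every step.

Total landed cost: USD 344926.57

CFR: the seller pays costs through ocean freight to the destination port, but not insurance.
Already in the invoice (seller's account under CFR): inland to port, export clearance, origin terminal — exclude.
CIF value = CFR price + insurance = 330169.67 + 169.74 = 330339.41
Import duty = 330339.41 × 4% = 13213.58
Buyer bears: insurance 169.74 + destination terminal 435.72 + brokerage 196.63 + delivery 741.23 + duty 13213.58 = 14756.90
Landed cost = invoice 330169.67 + 14756.90 = 344926.57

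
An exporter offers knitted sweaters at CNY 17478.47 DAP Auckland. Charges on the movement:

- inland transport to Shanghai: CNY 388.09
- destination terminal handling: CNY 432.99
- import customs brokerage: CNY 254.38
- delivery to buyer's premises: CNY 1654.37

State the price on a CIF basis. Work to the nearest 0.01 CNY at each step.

CIF price: CNY 15391.11

Not relevant to the conversion: inland to port — on the seller under both DAP and CIF; already in the DAP price and stays in the CIF price. brokerage — on the buyer under both terms; not part of either seller's price.
From DAP to CIF, the seller no longer bears: destination terminal, delivery.
CIF price = 17478.47 − 432.99 − 1654.37 = 15391.11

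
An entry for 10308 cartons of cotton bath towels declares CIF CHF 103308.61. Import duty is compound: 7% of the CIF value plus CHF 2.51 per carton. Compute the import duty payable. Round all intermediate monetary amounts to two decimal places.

Import duty: CHF 33104.68

Ad valorem component: 103308.61 × 7% = 7231.60
Specific component: 10308 × 2.51 = 25873.08
Import duty = 7231.60 + 25873.08 = 33104.68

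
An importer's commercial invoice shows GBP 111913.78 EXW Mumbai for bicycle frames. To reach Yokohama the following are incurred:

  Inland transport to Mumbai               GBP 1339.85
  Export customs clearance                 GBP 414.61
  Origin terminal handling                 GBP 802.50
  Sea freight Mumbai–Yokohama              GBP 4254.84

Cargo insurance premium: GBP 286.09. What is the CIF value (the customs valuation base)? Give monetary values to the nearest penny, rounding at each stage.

CIF value: GBP 119011.67

CIF = EXW price + pre-shipment costs + freight + insurance
CIF = 111913.78 + 1339.85 + 414.61 + 802.50 + 4254.84 + 286.09 = 119011.67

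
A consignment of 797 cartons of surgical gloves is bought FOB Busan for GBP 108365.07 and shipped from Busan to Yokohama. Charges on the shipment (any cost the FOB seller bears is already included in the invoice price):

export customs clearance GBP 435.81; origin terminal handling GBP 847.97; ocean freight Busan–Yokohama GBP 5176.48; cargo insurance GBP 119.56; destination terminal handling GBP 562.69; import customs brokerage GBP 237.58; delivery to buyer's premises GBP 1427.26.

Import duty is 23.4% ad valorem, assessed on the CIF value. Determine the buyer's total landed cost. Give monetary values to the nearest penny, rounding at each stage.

Total landed cost: GBP 142485.34

FOB: the seller bears costs until goods are on board at the origin port; the buyer bears freight, insurance and all costs thereafter.
Already in the invoice (seller's account under FOB): export clearance, origin terminal — exclude.
CIF value = FOB price + freight + insurance = 108365.07 + 5176.48 + 119.56 = 113661.11
Import duty = 113661.11 × 23.4% = 26596.70
Buyer bears: freight 5176.48 + insurance 119.56 + destination terminal 562.69 + brokerage 237.58 + delivery 1427.26 + duty 26596.70 = 34120.27
Landed cost = invoice 108365.07 + 34120.27 = 142485.34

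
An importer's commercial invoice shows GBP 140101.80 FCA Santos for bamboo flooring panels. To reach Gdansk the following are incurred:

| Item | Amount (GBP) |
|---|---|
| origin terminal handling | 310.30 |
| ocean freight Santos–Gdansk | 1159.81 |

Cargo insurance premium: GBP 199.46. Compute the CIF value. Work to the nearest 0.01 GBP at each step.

CIF value: GBP 141771.37

CIF = FCA price + pre-shipment costs + freight + insurance
CIF = 140101.80 + 310.30 + 1159.81 + 199.46 = 141771.37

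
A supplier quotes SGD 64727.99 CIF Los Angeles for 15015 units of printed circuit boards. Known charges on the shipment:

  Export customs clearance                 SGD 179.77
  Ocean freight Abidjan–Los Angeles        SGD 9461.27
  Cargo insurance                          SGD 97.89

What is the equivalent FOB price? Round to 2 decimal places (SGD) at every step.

Not relevant to the conversion: export clearance — on the seller under both CIF and FOB; already in the CIF price and stays in the FOB price.
From CIF to FOB, the seller no longer bears: freight, insurance.
FOB price = 64727.99 − 9461.27 − 97.89 = 55168.83

FOB price: SGD 55168.83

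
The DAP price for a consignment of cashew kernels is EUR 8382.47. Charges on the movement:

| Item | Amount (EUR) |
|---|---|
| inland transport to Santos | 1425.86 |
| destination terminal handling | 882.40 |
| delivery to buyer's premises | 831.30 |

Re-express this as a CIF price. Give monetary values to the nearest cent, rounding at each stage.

CIF price: EUR 6668.77

Not relevant to the conversion: inland to port — on the seller under both DAP and CIF; already in the DAP price and stays in the CIF price.
From DAP to CIF, the seller no longer bears: destination terminal, delivery.
CIF price = 8382.47 − 882.40 − 831.30 = 6668.77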